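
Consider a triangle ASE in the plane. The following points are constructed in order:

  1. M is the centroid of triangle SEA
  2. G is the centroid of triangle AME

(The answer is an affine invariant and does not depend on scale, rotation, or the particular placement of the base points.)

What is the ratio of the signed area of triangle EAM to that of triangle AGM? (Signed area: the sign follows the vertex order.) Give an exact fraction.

[EAM]:[AGM] = -3

Work in coordinates with A = (0, 0), S = (1, 0), E = (0, 1).
1. M is the centroid of triangle SEA ⇒ M = (1/3, 1/3)
2. G is the centroid of triangle AME ⇒ G = (1/9, 4/9)
2·[EAM] = 1/3, 2·[AGM] = -1/9
[EAM]:[AGM] = 1/3:-1/9 = -3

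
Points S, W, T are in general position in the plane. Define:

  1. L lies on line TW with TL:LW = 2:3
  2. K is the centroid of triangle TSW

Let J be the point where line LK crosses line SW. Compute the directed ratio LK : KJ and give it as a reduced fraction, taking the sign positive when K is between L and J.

LK:KJ = 4/5

Work in coordinates with S = (0, 0), W = (1, 0), T = (0, 1).
1. L lies on line TW with TL:LW = 2:3 ⇒ L = (2/5, 3/5)
2. K is the centroid of triangle TSW ⇒ K = (1/3, 1/3)
line LK meets SW at J = (1/4, 0)
K = L + t·(J−L) with t = 4/9, so LK:KJ = 4/9:5/9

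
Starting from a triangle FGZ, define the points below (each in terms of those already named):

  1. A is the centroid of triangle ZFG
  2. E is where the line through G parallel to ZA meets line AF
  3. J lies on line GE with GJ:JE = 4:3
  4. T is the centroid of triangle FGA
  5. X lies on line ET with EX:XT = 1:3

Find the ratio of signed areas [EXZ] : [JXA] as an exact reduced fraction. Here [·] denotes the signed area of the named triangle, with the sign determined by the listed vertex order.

Assign F = (0, 0), G = (1, 0), Z = (0, 1) — the answer is frame-independent, so this choice is without loss of generality.
1. A is the centroid of triangle ZFG ⇒ A = (1/3, 1/3)
2. E is where the line through G parallel to ZA meets line AF ⇒ E = (2/3, 2/3)
3. J lies on line GE with GJ:JE = 4:3 ⇒ J = (17/21, 8/21)
4. T is the centroid of triangle FGA ⇒ T = (4/9, 1/9)
5. X lies on line ET with EX:XT = 1:3 ⇒ X = (11/18, 19/36)
2·[EXZ] = -1/9, 2·[JXA] = 5/63
[EXZ]:[JXA] = -1/9:5/63 = -7/5

[EXZ]:[JXA] = -7/5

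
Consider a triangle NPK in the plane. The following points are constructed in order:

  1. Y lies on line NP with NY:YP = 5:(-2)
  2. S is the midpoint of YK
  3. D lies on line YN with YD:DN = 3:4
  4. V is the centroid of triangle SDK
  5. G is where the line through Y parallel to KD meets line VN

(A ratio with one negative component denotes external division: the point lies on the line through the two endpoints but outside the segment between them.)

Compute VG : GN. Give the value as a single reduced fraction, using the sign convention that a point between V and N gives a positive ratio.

VG:GN = -5/14

Assign N = (0, 0), P = (1, 0), K = (0, 1) — the answer is frame-independent, so this choice is without loss of generality.
1. Y lies on line NP with NY:YP = 5:(-2) ⇒ Y = (5/3, 0)
2. S is the midpoint of YK ⇒ S = (5/6, 1/2)
3. D lies on line YN with YD:DN = 3:4 ⇒ D = (20/21, 0)
4. V is the centroid of triangle SDK ⇒ V = (25/42, 1/2)
5. G is where the line through Y parallel to KD meets line VN ⇒ G = (25/27, 7/9)
G = V + t·(N−V) with t = -5/9, so VG:GN = t:(1−t) = -5/9:14/9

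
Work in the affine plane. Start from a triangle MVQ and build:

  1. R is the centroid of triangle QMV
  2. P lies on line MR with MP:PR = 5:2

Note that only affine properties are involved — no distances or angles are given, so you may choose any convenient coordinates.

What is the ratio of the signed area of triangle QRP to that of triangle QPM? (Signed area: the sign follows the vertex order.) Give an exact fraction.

Work in coordinates with M = (0, 0), V = (1, 0), Q = (0, 1).
1. R is the centroid of triangle QMV ⇒ R = (1/3, 1/3)
2. P lies on line MR with MP:PR = 5:2 ⇒ P = (5/21, 5/21)
2·[QRP] = -2/21, 2·[QPM] = -5/21
[QRP]:[QPM] = -2/21:-5/21 = 2/5

[QRP]:[QPM] = 2/5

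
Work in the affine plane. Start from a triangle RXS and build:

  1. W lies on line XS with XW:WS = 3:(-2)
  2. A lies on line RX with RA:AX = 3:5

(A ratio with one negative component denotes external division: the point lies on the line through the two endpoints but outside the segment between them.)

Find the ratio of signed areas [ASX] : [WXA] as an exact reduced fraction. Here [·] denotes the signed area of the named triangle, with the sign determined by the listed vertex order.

[ASX]:[WXA] = 1/3

Set R = (0, 0), X = (1, 0), S = (0, 1); any affine frame gives the same invariant.
1. W lies on line XS with XW:WS = 3:(-2) ⇒ W = (-2, 3)
2. A lies on line RX with RA:AX = 3:5 ⇒ A = (3/8, 0)
2·[ASX] = -5/8, 2·[WXA] = -15/8
[ASX]:[WXA] = -5/8:-15/8 = 1/3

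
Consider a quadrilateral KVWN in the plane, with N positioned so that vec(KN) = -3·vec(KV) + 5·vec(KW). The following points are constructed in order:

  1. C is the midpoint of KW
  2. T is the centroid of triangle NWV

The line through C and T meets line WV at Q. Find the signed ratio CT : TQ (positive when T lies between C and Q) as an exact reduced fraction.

Set K = (0, 0), V = (1, 0), W = (0, 1), N = (-3, 5); any affine frame gives the same invariant.
1. C is the midpoint of KW ⇒ C = (0, 1/2)
2. T is the centroid of triangle NWV ⇒ T = (-2/3, 2)
line CT meets WV at Q = (-2/5, 7/5)
T = C + t·(Q−C) with t = 5/3, so CT:TQ = 5/3:-2/3

CT:TQ = -5/2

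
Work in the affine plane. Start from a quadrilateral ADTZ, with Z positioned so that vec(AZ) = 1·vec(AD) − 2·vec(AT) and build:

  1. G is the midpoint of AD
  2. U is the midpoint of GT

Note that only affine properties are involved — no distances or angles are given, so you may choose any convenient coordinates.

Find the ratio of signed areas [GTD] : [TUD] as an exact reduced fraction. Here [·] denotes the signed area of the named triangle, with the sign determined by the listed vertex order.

Set A = (0, 0), D = (1, 0), T = (0, 1), Z = (1, -2); any affine frame gives the same invariant.
1. G is the midpoint of AD ⇒ G = (1/2, 0)
2. U is the midpoint of GT ⇒ U = (1/4, 1/2)
2·[GTD] = -1/2, 2·[TUD] = 1/4
[GTD]:[TUD] = -1/2:1/4 = -2

[GTD]:[TUD] = -2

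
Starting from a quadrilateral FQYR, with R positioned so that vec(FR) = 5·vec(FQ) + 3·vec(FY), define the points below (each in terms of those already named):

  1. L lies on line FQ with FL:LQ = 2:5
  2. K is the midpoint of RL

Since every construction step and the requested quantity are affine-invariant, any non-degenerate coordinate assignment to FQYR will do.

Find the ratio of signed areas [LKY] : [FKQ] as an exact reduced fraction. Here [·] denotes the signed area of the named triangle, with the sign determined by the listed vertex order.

Choose coordinates F = (0, 0), Q = (1, 0), Y = (0, 1), R = (5, 3).
1. L lies on line FQ with FL:LQ = 2:5 ⇒ L = (2/7, 0)
2. K is the midpoint of RL ⇒ K = (37/14, 3/2)
2·[LKY] = 39/14, 2·[FKQ] = -3/2
[LKY]:[FKQ] = 39/14:-3/2 = -13/7

[LKY]:[FKQ] = -13/7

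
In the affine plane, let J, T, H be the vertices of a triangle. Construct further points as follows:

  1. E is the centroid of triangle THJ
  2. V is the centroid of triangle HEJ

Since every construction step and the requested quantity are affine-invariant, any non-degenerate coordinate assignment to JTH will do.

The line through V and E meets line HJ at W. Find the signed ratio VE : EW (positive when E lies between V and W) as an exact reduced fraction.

Set J = (0, 0), T = (1, 0), H = (0, 1); any affine frame gives the same invariant.
1. E is the centroid of triangle THJ ⇒ E = (1/3, 1/3)
2. V is the centroid of triangle HEJ ⇒ V = (1/9, 4/9)
line VE meets HJ at W = (0, 1/2)
E = V + t·(W−V) with t = -2, so VE:EW = -2:3

VE:EW = -2/3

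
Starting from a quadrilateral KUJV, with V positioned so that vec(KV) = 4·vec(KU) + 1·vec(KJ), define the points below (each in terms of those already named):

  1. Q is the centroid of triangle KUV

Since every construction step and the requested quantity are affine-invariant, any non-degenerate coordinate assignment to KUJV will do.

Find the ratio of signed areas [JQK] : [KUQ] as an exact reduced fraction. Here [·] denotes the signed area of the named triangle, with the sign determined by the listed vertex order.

[JQK]:[KUQ] = -5

Set K = (0, 0), U = (1, 0), J = (0, 1), V = (4, 1); any affine frame gives the same invariant.
1. Q is the centroid of triangle KUV ⇒ Q = (5/3, 1/3)
2·[JQK] = -5/3, 2·[KUQ] = 1/3
[JQK]:[KUQ] = -5/3:1/3 = -5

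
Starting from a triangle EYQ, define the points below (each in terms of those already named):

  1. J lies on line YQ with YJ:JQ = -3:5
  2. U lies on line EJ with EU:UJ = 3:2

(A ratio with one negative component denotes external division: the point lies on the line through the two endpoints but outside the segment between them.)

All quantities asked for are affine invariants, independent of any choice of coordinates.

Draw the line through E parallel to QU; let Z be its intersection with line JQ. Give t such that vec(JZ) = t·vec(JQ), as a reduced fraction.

Set E = (0, 0), Y = (1, 0), Q = (0, 1); any affine frame gives the same invariant.
1. J lies on line YQ with YJ:JQ = -3:5 ⇒ J = (5/2, -3/2)
2. U lies on line EJ with EU:UJ = 3:2 ⇒ U = (3/2, -9/10)
through E parallel to QU: direction (3/2, -19/10); meets JQ at Z = (-15/4, 19/4)
Z = J + t·(Q−J) with t = 5/2

t = 5/2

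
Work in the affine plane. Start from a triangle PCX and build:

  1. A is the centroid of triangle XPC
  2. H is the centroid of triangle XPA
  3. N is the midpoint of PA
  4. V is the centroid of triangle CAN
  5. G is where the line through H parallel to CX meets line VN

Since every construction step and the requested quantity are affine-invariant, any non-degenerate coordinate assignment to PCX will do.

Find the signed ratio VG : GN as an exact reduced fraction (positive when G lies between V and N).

VG:GN = 1/2

Set P = (0, 0), C = (1, 0), X = (0, 1); any affine frame gives the same invariant.
1. A is the centroid of triangle XPC ⇒ A = (1/3, 1/3)
2. H is the centroid of triangle XPA ⇒ H = (1/9, 4/9)
3. N is the midpoint of PA ⇒ N = (1/6, 1/6)
4. V is the centroid of triangle CAN ⇒ V = (1/2, 1/6)
5. G is where the line through H parallel to CX meets line VN ⇒ G = (7/18, 1/6)
G = V + t·(N−V) with t = 1/3, so VG:GN = t:(1−t) = 1/3:2/3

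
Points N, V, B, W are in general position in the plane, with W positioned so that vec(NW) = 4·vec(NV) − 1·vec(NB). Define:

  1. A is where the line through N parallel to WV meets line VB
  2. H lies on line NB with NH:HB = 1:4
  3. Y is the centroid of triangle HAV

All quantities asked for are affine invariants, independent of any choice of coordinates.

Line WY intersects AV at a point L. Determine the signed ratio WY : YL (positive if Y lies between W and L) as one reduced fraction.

WY:YL = -17/2

Assign N = (0, 0), V = (1, 0), B = (0, 1), W = (4, -1) — the answer is frame-independent, so this choice is without loss of generality.
1. A is where the line through N parallel to WV meets line VB ⇒ A = (3/2, -1/2)
2. H lies on line NB with NH:HB = 1:4 ⇒ H = (0, 1/5)
3. Y is the centroid of triangle HAV ⇒ Y = (5/6, -1/10)
line WY meets AV at L = (41/34, -7/34)
Y = W + t·(L−W) with t = 17/15, so WY:YL = 17/15:-2/15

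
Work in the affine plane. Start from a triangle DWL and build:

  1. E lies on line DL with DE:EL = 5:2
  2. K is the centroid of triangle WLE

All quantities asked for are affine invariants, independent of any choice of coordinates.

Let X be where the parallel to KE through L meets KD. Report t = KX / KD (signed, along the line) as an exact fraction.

Set D = (0, 0), W = (1, 0), L = (0, 1); any affine frame gives the same invariant.
1. E lies on line DL with DE:EL = 5:2 ⇒ E = (0, 5/7)
2. K is the centroid of triangle WLE ⇒ K = (1/3, 4/7)
through L parallel to KE: direction (-1/3, 1/7); meets KD at X = (7/15, 4/5)
X = K + t·(D−K) with t = -2/5

t = -2/5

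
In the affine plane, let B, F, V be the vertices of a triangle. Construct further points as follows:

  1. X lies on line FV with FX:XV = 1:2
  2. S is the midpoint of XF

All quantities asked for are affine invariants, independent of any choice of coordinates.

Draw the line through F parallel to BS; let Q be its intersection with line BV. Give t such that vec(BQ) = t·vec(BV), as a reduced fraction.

Set B = (0, 0), F = (1, 0), V = (0, 1); any affine frame gives the same invariant.
1. X lies on line FV with FX:XV = 1:2 ⇒ X = (2/3, 1/3)
2. S is the midpoint of XF ⇒ S = (5/6, 1/6)
through F parallel to BS: direction (5/6, 1/6); meets BV at Q = (0, -1/5)
Q = B + t·(V−B) with t = -1/5

t = -1/5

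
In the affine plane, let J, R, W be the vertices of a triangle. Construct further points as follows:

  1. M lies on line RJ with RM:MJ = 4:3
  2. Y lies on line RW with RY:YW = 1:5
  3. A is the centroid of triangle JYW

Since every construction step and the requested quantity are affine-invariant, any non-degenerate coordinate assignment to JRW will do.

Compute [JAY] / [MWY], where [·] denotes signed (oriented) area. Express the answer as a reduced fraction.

Work in coordinates with J = (0, 0), R = (1, 0), W = (0, 1).
1. M lies on line RJ with RM:MJ = 4:3 ⇒ M = (3/7, 0)
2. Y lies on line RW with RY:YW = 1:5 ⇒ Y = (5/6, 1/6)
3. A is the centroid of triangle JYW ⇒ A = (5/18, 7/18)
2·[JAY] = -5/18, 2·[MWY] = -10/21
[JAY]:[MWY] = -5/18:-10/21 = 7/12

[JAY]:[MWY] = 7/12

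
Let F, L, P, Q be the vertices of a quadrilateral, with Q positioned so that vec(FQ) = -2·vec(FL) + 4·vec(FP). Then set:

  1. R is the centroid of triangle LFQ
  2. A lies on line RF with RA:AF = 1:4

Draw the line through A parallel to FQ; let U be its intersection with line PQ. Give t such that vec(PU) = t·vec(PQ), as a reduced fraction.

Assign F = (0, 0), L = (1, 0), P = (0, 1), Q = (-2, 4) — the answer is frame-independent, so this choice is without loss of generality.
1. R is the centroid of triangle LFQ ⇒ R = (-1/3, 4/3)
2. A lies on line RF with RA:AF = 1:4 ⇒ A = (-4/15, 16/15)
through A parallel to FQ: direction (-2, 4); meets PQ at U = (-14/15, 12/5)
U = P + t·(Q−P) with t = 7/15

t = 7/15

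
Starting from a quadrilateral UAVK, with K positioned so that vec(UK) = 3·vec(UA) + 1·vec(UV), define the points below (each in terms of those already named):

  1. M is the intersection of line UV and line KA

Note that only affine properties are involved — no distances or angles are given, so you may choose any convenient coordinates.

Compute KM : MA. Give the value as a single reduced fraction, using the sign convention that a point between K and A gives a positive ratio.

KM:MA = -3

Work in coordinates with U = (0, 0), A = (1, 0), V = (0, 1), K = (3, 1).
1. M is the intersection of line UV and line KA ⇒ M = (0, -1/2)
M = K + t·(A−K) with t = 3/2, so KM:MA = t:(1−t) = 3/2:-1/2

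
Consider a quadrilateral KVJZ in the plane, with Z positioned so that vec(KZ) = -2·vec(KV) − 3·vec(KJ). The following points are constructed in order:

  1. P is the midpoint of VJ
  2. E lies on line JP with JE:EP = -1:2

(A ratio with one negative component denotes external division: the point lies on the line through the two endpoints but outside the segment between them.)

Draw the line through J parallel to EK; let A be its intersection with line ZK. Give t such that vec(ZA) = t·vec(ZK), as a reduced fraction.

t = 10/9

Assign K = (0, 0), V = (1, 0), J = (0, 1), Z = (-2, -3) — the answer is frame-independent, so this choice is without loss of generality.
1. P is the midpoint of VJ ⇒ P = (1/2, 1/2)
2. E lies on line JP with JE:EP = -1:2 ⇒ E = (-1/2, 3/2)
through J parallel to EK: direction (1/2, -3/2); meets ZK at A = (2/9, 1/3)
A = Z + t·(K−Z) with t = 10/9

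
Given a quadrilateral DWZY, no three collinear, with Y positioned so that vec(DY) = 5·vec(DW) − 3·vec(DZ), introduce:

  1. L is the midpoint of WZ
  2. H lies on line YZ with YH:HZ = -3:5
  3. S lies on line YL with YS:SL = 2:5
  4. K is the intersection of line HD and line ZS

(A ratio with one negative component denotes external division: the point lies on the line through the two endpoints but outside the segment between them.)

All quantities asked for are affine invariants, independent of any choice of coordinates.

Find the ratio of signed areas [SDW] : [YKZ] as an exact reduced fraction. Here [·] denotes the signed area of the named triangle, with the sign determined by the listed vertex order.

Set D = (0, 0), W = (1, 0), Z = (0, 1), Y = (5, -3); any affine frame gives the same invariant.
1. L is the midpoint of WZ ⇒ L = (1/2, 1/2)
2. H lies on line YZ with YH:HZ = -3:5 ⇒ H = (25/2, -9)
3. S lies on line YL with YS:SL = 2:5 ⇒ S = (26/7, -2)
4. K is the intersection of line HD and line ZS ⇒ K = (650/57, -156/19)
2·[SDW] = -2, 2·[YKZ] = -25/57
[SDW]:[YKZ] = -2:-25/57 = 114/25

[SDW]:[YKZ] = 114/25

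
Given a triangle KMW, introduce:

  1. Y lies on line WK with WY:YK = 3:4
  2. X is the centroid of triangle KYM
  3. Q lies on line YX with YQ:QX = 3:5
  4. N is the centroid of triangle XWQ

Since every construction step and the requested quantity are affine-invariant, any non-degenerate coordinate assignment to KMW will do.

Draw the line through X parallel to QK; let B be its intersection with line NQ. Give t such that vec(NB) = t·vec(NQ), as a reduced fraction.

t = 61

Choose coordinates K = (0, 0), M = (1, 0), W = (0, 1).
1. Y lies on line WK with WY:YK = 3:4 ⇒ Y = (0, 4/7)
2. X is the centroid of triangle KYM ⇒ X = (1/3, 4/21)
3. Q lies on line YX with YQ:QX = 3:5 ⇒ Q = (1/8, 3/7)
4. N is the centroid of triangle XWQ ⇒ N = (11/72, 34/63)
through X parallel to QK: direction (-1/8, -3/7); meets NQ at B = (-37/24, -131/21)
B = N + t·(Q−N) with t = 61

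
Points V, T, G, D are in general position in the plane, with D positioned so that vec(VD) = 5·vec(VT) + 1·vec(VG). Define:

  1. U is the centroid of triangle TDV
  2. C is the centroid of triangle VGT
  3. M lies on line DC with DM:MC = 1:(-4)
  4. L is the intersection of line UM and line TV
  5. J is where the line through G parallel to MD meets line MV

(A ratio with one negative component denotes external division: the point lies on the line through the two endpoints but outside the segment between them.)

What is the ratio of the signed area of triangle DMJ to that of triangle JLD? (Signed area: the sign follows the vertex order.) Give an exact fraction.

[DMJ]:[JLD] = -96/217

Set V = (0, 0), T = (1, 0), G = (0, 1), D = (5, 1); any affine frame gives the same invariant.
1. U is the centroid of triangle TDV ⇒ U = (2, 1/3)
2. C is the centroid of triangle VGT ⇒ C = (1/3, 1/3)
3. M lies on line DC with DM:MC = 1:(-4) ⇒ M = (59/9, 11/9)
4. L is the intersection of line UM and line TV ⇒ L = (7/24, 0)
5. J is where the line through G parallel to MD meets line MV ⇒ J = (413/18, 77/18)
2·[DMJ] = 10/9, 2·[JLD] = -1085/432
[DMJ]:[JLD] = 10/9:-1085/432 = -96/217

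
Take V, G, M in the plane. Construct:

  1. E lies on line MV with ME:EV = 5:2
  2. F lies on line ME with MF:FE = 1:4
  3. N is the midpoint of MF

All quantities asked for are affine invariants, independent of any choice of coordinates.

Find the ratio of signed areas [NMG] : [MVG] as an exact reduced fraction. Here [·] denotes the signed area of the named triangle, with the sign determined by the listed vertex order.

[NMG]:[MVG] = -1/14

Choose coordinates V = (0, 0), G = (1, 0), M = (0, 1).
1. E lies on line MV with ME:EV = 5:2 ⇒ E = (0, 2/7)
2. F lies on line ME with MF:FE = 1:4 ⇒ F = (0, 6/7)
3. N is the midpoint of MF ⇒ N = (0, 13/14)
2·[NMG] = -1/14, 2·[MVG] = 1
[NMG]:[MVG] = -1/14:1 = -1/14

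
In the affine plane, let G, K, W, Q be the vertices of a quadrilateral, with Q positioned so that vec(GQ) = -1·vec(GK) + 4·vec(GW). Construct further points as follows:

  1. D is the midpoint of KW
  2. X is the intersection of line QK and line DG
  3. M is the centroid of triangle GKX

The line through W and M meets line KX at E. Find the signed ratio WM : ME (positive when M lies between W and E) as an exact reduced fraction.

WM:ME = 1/2

Work in coordinates with G = (0, 0), K = (1, 0), W = (0, 1), Q = (-1, 4).
1. D is the midpoint of KW ⇒ D = (1/2, 1/2)
2. X is the intersection of line QK and line DG ⇒ X = (2/3, 2/3)
3. M is the centroid of triangle GKX ⇒ M = (5/9, 2/9)
line WM meets KX at E = (5/3, -4/3)
M = W + t·(E−W) with t = 1/3, so WM:ME = 1/3:2/3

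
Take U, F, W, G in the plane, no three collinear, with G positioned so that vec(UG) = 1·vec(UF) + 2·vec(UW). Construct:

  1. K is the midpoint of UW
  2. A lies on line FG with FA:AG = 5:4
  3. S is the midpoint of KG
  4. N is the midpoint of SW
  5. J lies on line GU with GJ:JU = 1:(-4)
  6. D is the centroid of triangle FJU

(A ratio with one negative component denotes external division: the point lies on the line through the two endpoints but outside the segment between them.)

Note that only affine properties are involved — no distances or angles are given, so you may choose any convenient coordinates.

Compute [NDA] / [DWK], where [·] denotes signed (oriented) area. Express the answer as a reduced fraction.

[NDA]:[DWK] = 55/126

Set U = (0, 0), F = (1, 0), W = (0, 1), G = (1, 2); any affine frame gives the same invariant.
1. K is the midpoint of UW ⇒ K = (0, 1/2)
2. A lies on line FG with FA:AG = 5:4 ⇒ A = (1, 10/9)
3. S is the midpoint of KG ⇒ S = (1/2, 5/4)
4. N is the midpoint of SW ⇒ N = (1/4, 9/8)
5. J lies on line GU with GJ:JU = 1:(-4) ⇒ J = (4/3, 8/3)
6. D is the centroid of triangle FJU ⇒ D = (7/9, 8/9)
2·[NDA] = 55/324, 2·[DWK] = 7/18
[NDA]:[DWK] = 55/324:7/18 = 55/126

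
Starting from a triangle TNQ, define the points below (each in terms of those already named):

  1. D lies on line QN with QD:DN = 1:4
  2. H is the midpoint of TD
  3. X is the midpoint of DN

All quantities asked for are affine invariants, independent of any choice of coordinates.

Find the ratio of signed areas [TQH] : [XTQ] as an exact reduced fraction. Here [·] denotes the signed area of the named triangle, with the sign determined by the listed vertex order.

Choose coordinates T = (0, 0), N = (1, 0), Q = (0, 1).
1. D lies on line QN with QD:DN = 1:4 ⇒ D = (1/5, 4/5)
2. H is the midpoint of TD ⇒ H = (1/10, 2/5)
3. X is the midpoint of DN ⇒ X = (3/5, 2/5)
2·[TQH] = -1/10, 2·[XTQ] = -3/5
[TQH]:[XTQ] = -1/10:-3/5 = 1/6

[TQH]:[XTQ] = 1/6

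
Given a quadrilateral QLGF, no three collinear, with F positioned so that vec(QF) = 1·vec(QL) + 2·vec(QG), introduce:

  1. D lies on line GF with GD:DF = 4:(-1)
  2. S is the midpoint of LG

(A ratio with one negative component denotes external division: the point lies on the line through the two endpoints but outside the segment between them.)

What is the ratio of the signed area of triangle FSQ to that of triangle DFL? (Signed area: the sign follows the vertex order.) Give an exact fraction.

Choose coordinates Q = (0, 0), L = (1, 0), G = (0, 1), F = (1, 2).
1. D lies on line GF with GD:DF = 4:(-1) ⇒ D = (4/3, 7/3)
2. S is the midpoint of LG ⇒ S = (1/2, 1/2)
2·[FSQ] = -1/2, 2·[DFL] = 2/3
[FSQ]:[DFL] = -1/2:2/3 = -3/4

[FSQ]:[DFL] = -3/4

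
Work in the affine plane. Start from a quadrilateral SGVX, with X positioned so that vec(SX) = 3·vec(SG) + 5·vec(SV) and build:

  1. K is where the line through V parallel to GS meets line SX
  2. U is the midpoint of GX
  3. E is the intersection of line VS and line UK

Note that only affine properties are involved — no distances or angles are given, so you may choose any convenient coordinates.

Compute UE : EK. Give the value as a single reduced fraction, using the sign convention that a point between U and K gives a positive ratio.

Set S = (0, 0), G = (1, 0), V = (0, 1), X = (3, 5); any affine frame gives the same invariant.
1. K is where the line through V parallel to GS meets line SX ⇒ K = (3/5, 1)
2. U is the midpoint of GX ⇒ U = (2, 5/2)
3. E is the intersection of line VS and line UK ⇒ E = (0, 5/14)
E = U + t·(K−U) with t = 10/7, so UE:EK = t:(1−t) = 10/7:-3/7

UE:EK = -10/3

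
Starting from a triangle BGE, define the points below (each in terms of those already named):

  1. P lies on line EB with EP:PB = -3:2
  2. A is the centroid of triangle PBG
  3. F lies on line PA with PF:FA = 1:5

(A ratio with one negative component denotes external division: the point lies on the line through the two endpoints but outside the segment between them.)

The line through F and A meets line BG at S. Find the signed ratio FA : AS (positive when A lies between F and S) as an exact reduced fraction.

Choose coordinates B = (0, 0), G = (1, 0), E = (0, 1).
1. P lies on line EB with EP:PB = -3:2 ⇒ P = (0, -2)
2. A is the centroid of triangle PBG ⇒ A = (1/3, -2/3)
3. F lies on line PA with PF:FA = 1:5 ⇒ F = (1/18, -16/9)
line FA meets BG at S = (1/2, 0)
A = F + t·(S−F) with t = 5/8, so FA:AS = 5/8:3/8

FA:AS = 5/3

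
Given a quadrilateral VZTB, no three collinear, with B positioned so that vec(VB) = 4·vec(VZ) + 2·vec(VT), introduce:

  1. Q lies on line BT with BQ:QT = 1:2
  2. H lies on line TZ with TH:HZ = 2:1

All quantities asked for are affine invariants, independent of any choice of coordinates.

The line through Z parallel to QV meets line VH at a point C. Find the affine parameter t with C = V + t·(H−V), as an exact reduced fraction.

Choose coordinates V = (0, 0), Z = (1, 0), T = (0, 1), B = (4, 2).
1. Q lies on line BT with BQ:QT = 1:2 ⇒ Q = (8/3, 5/3)
2. H lies on line TZ with TH:HZ = 2:1 ⇒ H = (2/3, 1/3)
through Z parallel to QV: direction (-8/3, -5/3); meets VH at C = (5, 5/2)
C = V + t·(H−V) with t = 15/2

t = 15/2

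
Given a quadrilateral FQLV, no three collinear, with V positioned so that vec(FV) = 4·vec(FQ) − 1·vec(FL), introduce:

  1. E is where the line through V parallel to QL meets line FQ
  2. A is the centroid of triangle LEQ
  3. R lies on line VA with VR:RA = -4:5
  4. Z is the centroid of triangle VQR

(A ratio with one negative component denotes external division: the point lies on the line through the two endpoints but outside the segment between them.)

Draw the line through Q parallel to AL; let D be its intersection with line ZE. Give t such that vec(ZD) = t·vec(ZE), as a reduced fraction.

Choose coordinates F = (0, 0), Q = (1, 0), L = (0, 1), V = (4, -1).
1. E is where the line through V parallel to QL meets line FQ ⇒ E = (3, 0)
2. A is the centroid of triangle LEQ ⇒ A = (4/3, 1/3)
3. R lies on line VA with VR:RA = -4:5 ⇒ R = (44/3, -19/3)
4. Z is the centroid of triangle VQR ⇒ Z = (59/9, -22/9)
through Q parallel to AL: direction (-4/3, 2/3); meets ZE at D = (25/3, -11/3)
D = Z + t·(E−Z) with t = -1/2

t = -1/2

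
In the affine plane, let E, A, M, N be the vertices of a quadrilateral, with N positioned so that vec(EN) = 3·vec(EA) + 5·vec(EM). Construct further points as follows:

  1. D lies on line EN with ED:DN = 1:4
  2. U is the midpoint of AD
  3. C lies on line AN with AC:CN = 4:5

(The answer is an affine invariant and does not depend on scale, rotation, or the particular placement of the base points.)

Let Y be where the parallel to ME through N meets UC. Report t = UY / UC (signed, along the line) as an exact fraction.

Work in coordinates with E = (0, 0), A = (1, 0), M = (0, 1), N = (3, 5).
1. D lies on line EN with ED:DN = 1:4 ⇒ D = (3/5, 1)
2. U is the midpoint of AD ⇒ U = (4/5, 1/2)
3. C lies on line AN with AC:CN = 4:5 ⇒ C = (17/9, 20/9)
through N parallel to ME: direction (0, -1); meets UC at Y = (3, 195/49)
Y = U + t·(C−U) with t = 99/49

t = 99/49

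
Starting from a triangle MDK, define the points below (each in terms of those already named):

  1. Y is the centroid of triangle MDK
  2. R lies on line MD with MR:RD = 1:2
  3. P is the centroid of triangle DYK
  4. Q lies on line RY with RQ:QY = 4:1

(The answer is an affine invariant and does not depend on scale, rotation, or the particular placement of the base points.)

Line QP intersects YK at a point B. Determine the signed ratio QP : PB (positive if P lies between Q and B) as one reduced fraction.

Choose coordinates M = (0, 0), D = (1, 0), K = (0, 1).
1. Y is the centroid of triangle MDK ⇒ Y = (1/3, 1/3)
2. R lies on line MD with MR:RD = 1:2 ⇒ R = (1/3, 0)
3. P is the centroid of triangle DYK ⇒ P = (4/9, 4/9)
4. Q lies on line RY with RQ:QY = 4:1 ⇒ Q = (1/3, 4/15)
line QP meets YK at B = (19/54, 8/27)
P = Q + t·(B−Q) with t = 6, so QP:PB = 6:-5

QP:PB = -6/5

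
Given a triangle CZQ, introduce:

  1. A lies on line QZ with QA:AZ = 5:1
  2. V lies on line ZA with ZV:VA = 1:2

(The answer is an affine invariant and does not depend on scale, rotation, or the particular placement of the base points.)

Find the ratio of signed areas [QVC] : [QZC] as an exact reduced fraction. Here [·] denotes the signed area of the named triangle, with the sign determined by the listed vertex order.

[QVC]:[QZC] = 17/18

Work in coordinates with C = (0, 0), Z = (1, 0), Q = (0, 1).
1. A lies on line QZ with QA:AZ = 5:1 ⇒ A = (5/6, 1/6)
2. V lies on line ZA with ZV:VA = 1:2 ⇒ V = (17/18, 1/18)
2·[QVC] = -17/18, 2·[QZC] = -1
[QVC]:[QZC] = -17/18:-1 = 17/18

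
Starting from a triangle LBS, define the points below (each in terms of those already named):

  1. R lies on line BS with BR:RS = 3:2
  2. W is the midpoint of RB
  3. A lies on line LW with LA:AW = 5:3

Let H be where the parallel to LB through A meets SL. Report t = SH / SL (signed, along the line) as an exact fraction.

t = 13/16

Work in coordinates with L = (0, 0), B = (1, 0), S = (0, 1).
1. R lies on line BS with BR:RS = 3:2 ⇒ R = (2/5, 3/5)
2. W is the midpoint of RB ⇒ W = (7/10, 3/10)
3. A lies on line LW with LA:AW = 5:3 ⇒ A = (7/16, 3/16)
through A parallel to LB: direction (1, 0); meets SL at H = (0, 3/16)
H = S + t·(L−S) with t = 13/16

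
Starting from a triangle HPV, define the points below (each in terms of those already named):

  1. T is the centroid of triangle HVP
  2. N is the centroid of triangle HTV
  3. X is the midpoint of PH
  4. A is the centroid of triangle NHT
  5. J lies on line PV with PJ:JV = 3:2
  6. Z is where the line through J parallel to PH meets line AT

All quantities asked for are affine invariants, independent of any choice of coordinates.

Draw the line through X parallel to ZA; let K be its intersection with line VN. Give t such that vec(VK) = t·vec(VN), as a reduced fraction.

t = 2

Work in coordinates with H = (0, 0), P = (1, 0), V = (0, 1).
1. T is the centroid of triangle HVP ⇒ T = (1/3, 1/3)
2. N is the centroid of triangle HTV ⇒ N = (1/9, 4/9)
3. X is the midpoint of PH ⇒ X = (1/2, 0)
4. A is the centroid of triangle NHT ⇒ A = (4/27, 7/27)
5. J lies on line PV with PJ:JV = 3:2 ⇒ J = (2/5, 3/5)
6. Z is where the line through J parallel to PH meets line AT ⇒ Z = (1, 3/5)
through X parallel to ZA: direction (-23/27, -46/135); meets VN at K = (2/9, -1/9)
K = V + t·(N−V) with t = 2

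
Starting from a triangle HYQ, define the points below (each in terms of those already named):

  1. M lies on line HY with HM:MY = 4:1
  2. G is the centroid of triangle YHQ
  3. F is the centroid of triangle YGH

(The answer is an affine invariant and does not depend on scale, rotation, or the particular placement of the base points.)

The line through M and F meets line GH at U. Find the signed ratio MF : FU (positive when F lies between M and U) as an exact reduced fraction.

MF:FU = 7/5

Assign H = (0, 0), Y = (1, 0), Q = (0, 1) — the answer is frame-independent, so this choice is without loss of generality.
1. M lies on line HY with HM:MY = 4:1 ⇒ M = (4/5, 0)
2. G is the centroid of triangle YHQ ⇒ G = (1/3, 1/3)
3. F is the centroid of triangle YGH ⇒ F = (4/9, 1/9)
line MF meets GH at U = (4/21, 4/21)
F = M + t·(U−M) with t = 7/12, so MF:FU = 7/12:5/12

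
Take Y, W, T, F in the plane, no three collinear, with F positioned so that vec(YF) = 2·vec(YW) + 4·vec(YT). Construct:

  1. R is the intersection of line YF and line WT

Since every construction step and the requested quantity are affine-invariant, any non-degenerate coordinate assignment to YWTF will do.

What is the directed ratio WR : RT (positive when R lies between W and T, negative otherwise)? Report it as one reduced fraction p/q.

Choose coordinates Y = (0, 0), W = (1, 0), T = (0, 1), F = (2, 4).
1. R is the intersection of line YF and line WT ⇒ R = (1/3, 2/3)
R = W + t·(T−W) with t = 2/3, so WR:RT = t:(1−t) = 2/3:1/3

WR:RT = 2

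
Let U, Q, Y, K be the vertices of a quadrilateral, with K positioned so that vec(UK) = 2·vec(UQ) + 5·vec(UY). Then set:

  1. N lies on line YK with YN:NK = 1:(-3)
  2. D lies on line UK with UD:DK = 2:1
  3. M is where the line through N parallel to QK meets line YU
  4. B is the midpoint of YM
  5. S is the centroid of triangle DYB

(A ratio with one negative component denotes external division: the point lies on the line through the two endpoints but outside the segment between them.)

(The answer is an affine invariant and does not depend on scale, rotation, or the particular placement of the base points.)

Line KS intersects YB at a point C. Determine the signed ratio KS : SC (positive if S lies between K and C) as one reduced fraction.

Assign U = (0, 0), Q = (1, 0), Y = (0, 1), K = (2, 5) — the answer is frame-independent, so this choice is without loss of generality.
1. N lies on line YK with YN:NK = 1:(-3) ⇒ N = (-1, -1)
2. D lies on line UK with UD:DK = 2:1 ⇒ D = (4/3, 10/3)
3. M is where the line through N parallel to QK meets line YU ⇒ M = (0, 4)
4. B is the midpoint of YM ⇒ B = (0, 5/2)
5. S is the centroid of triangle DYB ⇒ S = (4/9, 41/18)
line KS meets YB at C = (0, 3/2)
S = K + t·(C−K) with t = 7/9, so KS:SC = 7/9:2/9

KS:SC = 7/2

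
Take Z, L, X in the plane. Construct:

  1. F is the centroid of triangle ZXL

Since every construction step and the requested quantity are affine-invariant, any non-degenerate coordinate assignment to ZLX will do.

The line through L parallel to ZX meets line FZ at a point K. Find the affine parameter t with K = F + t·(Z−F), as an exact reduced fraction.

t = -2

Work in coordinates with Z = (0, 0), L = (1, 0), X = (0, 1).
1. F is the centroid of triangle ZXL ⇒ F = (1/3, 1/3)
through L parallel to ZX: direction (0, 1); meets FZ at K = (1, 1)
K = F + t·(Z−F) with t = -2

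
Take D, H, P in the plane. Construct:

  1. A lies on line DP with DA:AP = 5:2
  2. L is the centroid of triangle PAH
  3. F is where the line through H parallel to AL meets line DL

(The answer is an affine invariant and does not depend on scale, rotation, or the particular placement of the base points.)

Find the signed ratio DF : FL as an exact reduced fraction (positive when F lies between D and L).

DF:FL = 3/2

Set D = (0, 0), H = (1, 0), P = (0, 1); any affine frame gives the same invariant.
1. A lies on line DP with DA:AP = 5:2 ⇒ A = (0, 5/7)
2. L is the centroid of triangle PAH ⇒ L = (1/3, 4/7)
3. F is where the line through H parallel to AL meets line DL ⇒ F = (1/5, 12/35)
F = D + t·(L−D) with t = 3/5, so DF:FL = t:(1−t) = 3/5:2/5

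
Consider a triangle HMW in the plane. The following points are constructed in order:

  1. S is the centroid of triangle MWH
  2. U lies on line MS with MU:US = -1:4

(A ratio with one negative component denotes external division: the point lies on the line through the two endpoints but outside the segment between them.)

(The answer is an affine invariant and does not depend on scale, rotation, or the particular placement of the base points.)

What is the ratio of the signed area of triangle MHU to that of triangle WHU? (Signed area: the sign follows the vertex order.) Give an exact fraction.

Set H = (0, 0), M = (1, 0), W = (0, 1); any affine frame gives the same invariant.
1. S is the centroid of triangle MWH ⇒ S = (1/3, 1/3)
2. U lies on line MS with MU:US = -1:4 ⇒ U = (11/9, -1/9)
2·[MHU] = 1/9, 2·[WHU] = 11/9
[MHU]:[WHU] = 1/9:11/9 = 1/11

[MHU]:[WHU] = 1/11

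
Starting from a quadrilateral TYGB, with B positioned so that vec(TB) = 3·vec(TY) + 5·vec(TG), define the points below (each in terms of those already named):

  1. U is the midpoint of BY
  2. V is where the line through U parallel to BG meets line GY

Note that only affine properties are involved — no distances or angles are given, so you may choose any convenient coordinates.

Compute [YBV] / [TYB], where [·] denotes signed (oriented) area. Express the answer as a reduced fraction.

[YBV]:[TYB] = 7/10

Assign T = (0, 0), Y = (1, 0), G = (0, 1), B = (3, 5) — the answer is frame-independent, so this choice is without loss of generality.
1. U is the midpoint of BY ⇒ U = (2, 5/2)
2. V is where the line through U parallel to BG meets line GY ⇒ V = (1/2, 1/2)
2·[YBV] = 7/2, 2·[TYB] = 5
[YBV]:[TYB] = 7/2:5 = 7/10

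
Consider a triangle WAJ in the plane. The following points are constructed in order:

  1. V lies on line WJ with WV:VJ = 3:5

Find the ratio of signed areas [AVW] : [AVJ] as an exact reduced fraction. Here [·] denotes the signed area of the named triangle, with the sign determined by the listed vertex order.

[AVW]:[AVJ] = -3/5

Assign W = (0, 0), A = (1, 0), J = (0, 1) — the answer is frame-independent, so this choice is without loss of generality.
1. V lies on line WJ with WV:VJ = 3:5 ⇒ V = (0, 3/8)
2·[AVW] = 3/8, 2·[AVJ] = -5/8
[AVW]:[AVJ] = 3/8:-5/8 = -3/5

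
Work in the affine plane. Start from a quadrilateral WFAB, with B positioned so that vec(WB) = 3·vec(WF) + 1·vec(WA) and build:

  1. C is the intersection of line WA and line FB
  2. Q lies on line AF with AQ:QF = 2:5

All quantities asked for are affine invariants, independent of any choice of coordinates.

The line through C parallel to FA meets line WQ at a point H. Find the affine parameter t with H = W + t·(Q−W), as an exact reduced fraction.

Set W = (0, 0), F = (1, 0), A = (0, 1), B = (3, 1); any affine frame gives the same invariant.
1. C is the intersection of line WA and line FB ⇒ C = (0, -1/2)
2. Q lies on line AF with AQ:QF = 2:5 ⇒ Q = (2/7, 5/7)
through C parallel to FA: direction (-1, 1); meets WQ at H = (-1/7, -5/14)
H = W + t·(Q−W) with t = -1/2

t = -1/2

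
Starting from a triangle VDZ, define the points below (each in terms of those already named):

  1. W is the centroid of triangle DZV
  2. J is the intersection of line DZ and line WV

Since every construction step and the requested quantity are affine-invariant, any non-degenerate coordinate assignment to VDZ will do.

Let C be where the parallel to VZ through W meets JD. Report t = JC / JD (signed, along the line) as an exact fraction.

Work in coordinates with V = (0, 0), D = (1, 0), Z = (0, 1).
1. W is the centroid of triangle DZV ⇒ W = (1/3, 1/3)
2. J is the intersection of line DZ and line WV ⇒ J = (1/2, 1/2)
through W parallel to VZ: direction (0, 1); meets JD at C = (1/3, 2/3)
C = J + t·(D−J) with t = -1/3

t = -1/3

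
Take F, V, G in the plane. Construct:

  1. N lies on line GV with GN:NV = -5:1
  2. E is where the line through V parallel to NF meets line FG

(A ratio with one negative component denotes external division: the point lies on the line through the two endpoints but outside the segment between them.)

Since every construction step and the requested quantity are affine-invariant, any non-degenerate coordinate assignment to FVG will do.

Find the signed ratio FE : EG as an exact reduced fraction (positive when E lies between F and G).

FE:EG = 1/4

Work in coordinates with F = (0, 0), V = (1, 0), G = (0, 1).
1. N lies on line GV with GN:NV = -5:1 ⇒ N = (5/4, -1/4)
2. E is where the line through V parallel to NF meets line FG ⇒ E = (0, 1/5)
E = F + t·(G−F) with t = 1/5, so FE:EG = t:(1−t) = 1/5:4/5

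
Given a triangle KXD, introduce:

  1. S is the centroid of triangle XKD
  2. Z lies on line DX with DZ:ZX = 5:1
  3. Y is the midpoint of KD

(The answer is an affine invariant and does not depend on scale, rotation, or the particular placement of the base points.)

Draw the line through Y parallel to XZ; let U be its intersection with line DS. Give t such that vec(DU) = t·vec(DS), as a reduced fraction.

Choose coordinates K = (0, 0), X = (1, 0), D = (0, 1).
1. S is the centroid of triangle XKD ⇒ S = (1/3, 1/3)
2. Z lies on line DX with DZ:ZX = 5:1 ⇒ Z = (5/6, 1/6)
3. Y is the midpoint of KD ⇒ Y = (0, 1/2)
through Y parallel to XZ: direction (-1/6, 1/6); meets DS at U = (1/2, 0)
U = D + t·(S−D) with t = 3/2

t = 3/2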